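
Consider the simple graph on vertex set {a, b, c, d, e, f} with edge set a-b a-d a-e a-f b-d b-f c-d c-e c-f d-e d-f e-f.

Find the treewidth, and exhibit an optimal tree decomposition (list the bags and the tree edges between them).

Treewidth 3.
Bags: B1 = {a, b, d, f}  B2 = {a, d, e, f}  B3 = {c, d, e, f}
Tree: B1–B2, B2–B3

The largest bag has 4 vertices, giving width 3; this decomposition certifies tw(G) ≤ 3. For the lower bound, the 4 vertices {c, d, e, f} are pairwise adjacent, and any tree decomposition puts a clique entirely inside one bag — forcing width ≥ 3. Combining the bounds, tw(G) = 3.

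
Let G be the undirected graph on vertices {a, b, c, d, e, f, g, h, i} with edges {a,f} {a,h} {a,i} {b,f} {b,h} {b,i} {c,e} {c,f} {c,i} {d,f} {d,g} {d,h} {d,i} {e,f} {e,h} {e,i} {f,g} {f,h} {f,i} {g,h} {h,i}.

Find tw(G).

A width-3 tree decomposition is:
Bags: B1 = {a, f, h, i}  B2 = {e, f, h, i}  B3 = {c, e, f, i}  B4 = {d, f, h, i}  B5 = {b, f, h, i}  B6 = {d, f, g, h}
Tree: B1–B2, B2–B3, B1–B4, B4–B5, B4–B6
The largest bag has 4 vertices, giving width 3; this decomposition certifies tw(G) ≤ 3. For the lower bound, the 4 vertices {d, f, g, h} are pairwise adjacent, and any tree decomposition puts a clique entirely inside one bag — forcing width ≥ 3. The upper and lower bounds meet at 3, so that is the treewidth.

3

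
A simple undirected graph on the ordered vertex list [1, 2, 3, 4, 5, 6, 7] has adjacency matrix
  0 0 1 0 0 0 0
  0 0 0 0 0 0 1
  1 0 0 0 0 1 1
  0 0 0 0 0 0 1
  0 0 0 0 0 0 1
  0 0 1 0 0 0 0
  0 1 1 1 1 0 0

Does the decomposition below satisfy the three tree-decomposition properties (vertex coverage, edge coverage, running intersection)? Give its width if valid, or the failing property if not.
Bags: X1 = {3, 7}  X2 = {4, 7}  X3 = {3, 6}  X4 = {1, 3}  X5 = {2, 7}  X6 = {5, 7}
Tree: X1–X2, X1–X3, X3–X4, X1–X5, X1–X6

Vertex coverage: the bags together contain {1, 2, 3, 4, 5, 6, 7}, the full vertex set. Edge coverage: each edge of G has both endpoints in at least one bag. Running intersection: for every vertex, the bags containing it form a connected subtree. All three properties hold, so this is a valid tree decomposition of width max|bag| − 1 = 1, and hence tw(G) ≤ 1.

Yes; width 1.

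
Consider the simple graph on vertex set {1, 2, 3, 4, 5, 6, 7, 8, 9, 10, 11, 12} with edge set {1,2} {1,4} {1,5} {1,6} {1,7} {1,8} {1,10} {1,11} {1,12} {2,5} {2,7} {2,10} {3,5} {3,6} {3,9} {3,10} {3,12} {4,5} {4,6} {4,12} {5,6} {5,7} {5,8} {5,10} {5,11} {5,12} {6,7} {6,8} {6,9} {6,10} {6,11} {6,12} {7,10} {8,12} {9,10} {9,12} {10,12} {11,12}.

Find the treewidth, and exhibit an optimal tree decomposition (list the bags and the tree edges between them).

Treewidth 4.
Bags: B1 = {1, 5, 6, 7, 10}  B2 = {1, 5, 6, 10, 12}  B3 = {1, 2, 5, 7, 10}  B4 = {3, 5, 6, 10, 12}  B5 = {1, 4, 5, 6, 12}  B6 = {3, 6, 9, 10, 12}  B7 = {1, 5, 6, 11, 12}  B8 = {1, 5, 6, 8, 12}
Tree: B1–B2, B1–B3, B2–B4, B2–B5, B4–B6, B5–B7, B7–B8

Every bag has size at most 5, so the width is 5 − 1 = 4 and tw(G) ≤ 4. On the other hand G contains the 5-clique {3, 6, 9, 10, 12}. A clique must lie in a single bag of any decomposition, so no decomposition can have width below 4. Therefore the treewidth is 4.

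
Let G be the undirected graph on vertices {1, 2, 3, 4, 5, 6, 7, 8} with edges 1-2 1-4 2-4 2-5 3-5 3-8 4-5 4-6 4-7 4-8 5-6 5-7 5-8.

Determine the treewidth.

2

A width-2 tree decomposition is:
Bags: B1 = {4, 5, 6}  B2 = {2, 4, 5}  B3 = {4, 5, 8}  B4 = {4, 5, 7}  B5 = {1, 2, 4}  B6 = {3, 5, 8}
Tree: B1–B2, B2–B3, B3–B4, B2–B5, B3–B6
Every bag has size at most 3, so the width is 3 − 1 = 2 and tw(G) ≤ 2. Conversely, {3, 5, 8} is a clique of size 3, and the vertices of any clique must share a bag in every tree decomposition; so some bag has ≥ 3 vertices and tw(G) ≥ 2. Therefore the treewidth is 2.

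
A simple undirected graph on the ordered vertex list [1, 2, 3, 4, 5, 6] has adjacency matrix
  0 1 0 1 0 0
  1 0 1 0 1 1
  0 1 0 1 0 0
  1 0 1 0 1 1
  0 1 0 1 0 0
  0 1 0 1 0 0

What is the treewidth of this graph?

A width-2 tree decomposition is:
Bags: B1 = {1, 2, 4}  B2 = {2, 3, 4}  B3 = {2, 4, 5}  B4 = {2, 4, 6}
Tree: B1–B2, B2–B3, B3–B4
The largest bag has 3 vertices, giving width 2; this decomposition certifies tw(G) ≤ 2. Since 1–4–3–2–1 is a cycle in G, G is not acyclic. Forests are exactly the graphs of treewidth ≤ 1, so tw(G) ≥ 2. Therefore the treewidth is 2.

2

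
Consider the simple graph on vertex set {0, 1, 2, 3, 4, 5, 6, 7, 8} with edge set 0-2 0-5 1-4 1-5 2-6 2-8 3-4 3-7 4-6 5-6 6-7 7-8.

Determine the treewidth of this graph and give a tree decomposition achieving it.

The largest bag has 4 vertices, giving width 3; this decomposition certifies tw(G) ≤ 3. For the lower bound: the 4 vertex sets {0,2,8}, {7}, {6}, {1,3,4,5} are disjoint, each induces a connected subgraph, and every pair is joined by at least one edge of G. Contracting each set to a single vertex therefore yields K_{4} as a minor, and since treewidth is minor-monotone, tw(G) ≥ tw(K_{4}) = 3. Combining the bounds, tw(G) = 3.

Treewidth 3.
Bags: B1 = {0, 2, 7, 8}  B2 = {0, 2, 6, 7}  B3 = {0, 5, 6, 7}  B4 = {3, 5, 6, 7}  B5 = {3, 4, 5, 6}  B6 = {1, 3, 4, 5}
Tree: B1–B2, B2–B3, B3–B4, B4–B5, B5–B6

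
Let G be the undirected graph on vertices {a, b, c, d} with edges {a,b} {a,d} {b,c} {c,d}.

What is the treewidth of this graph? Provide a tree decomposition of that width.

Each bag holds 3 vertices, so the decomposition has width 2, which upper-bounds the treewidth. For the lower bound, G contains the cycle d–a–b–c–d, so G is not a forest; only forests have treewidth ≤ 1, hence tw(G) ≥ 2. Therefore the treewidth is 2.

Treewidth 2.
Bags: B1 = {a, b, d}  B2 = {b, c, d}
Tree: B1–B2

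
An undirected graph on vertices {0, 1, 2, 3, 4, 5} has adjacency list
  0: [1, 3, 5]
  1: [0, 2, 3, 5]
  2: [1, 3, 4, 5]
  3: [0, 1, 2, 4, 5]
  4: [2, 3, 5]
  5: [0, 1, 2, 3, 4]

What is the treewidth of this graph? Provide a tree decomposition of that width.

Each bag holds 4 vertices, so the decomposition has width 3, which upper-bounds the treewidth. Conversely, {0, 1, 3, 5} is a clique of size 4, and the vertices of any clique must share a bag in every tree decomposition; so some bag has ≥ 4 vertices and tw(G) ≥ 3. The upper and lower bounds meet at 3, so that is the treewidth.

Treewidth 3.
Bags: B1 = {1, 2, 3, 5}  B2 = {0, 1, 3, 5}  B3 = {2, 3, 4, 5}
Tree: B1–B2, B1–B3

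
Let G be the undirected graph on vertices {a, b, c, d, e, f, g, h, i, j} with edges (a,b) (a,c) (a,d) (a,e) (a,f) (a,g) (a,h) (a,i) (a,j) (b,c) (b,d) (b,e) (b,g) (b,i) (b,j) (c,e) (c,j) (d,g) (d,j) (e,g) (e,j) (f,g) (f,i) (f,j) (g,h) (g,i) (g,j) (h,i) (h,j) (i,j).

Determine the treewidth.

4

A width-4 tree decomposition is:
Bags: B1 = {a, b, g, i, j}  B2 = {a, b, e, g, j}  B3 = {a, b, c, e, j}  B4 = {a, g, h, i, j}  B5 = {a, b, d, g, j}  B6 = {a, f, g, i, j}
Tree: B1–B2, B2–B3, B1–B4, B1–B5, B4–B6
Every bag has size at most 5, so the width is 5 − 1 = 4 and tw(G) ≤ 4. On the other hand G contains the 5-clique {a, g, h, i, j}. A clique must lie in a single bag of any decomposition, so no decomposition can have width below 4. Hence tw(G) = 4 exactly.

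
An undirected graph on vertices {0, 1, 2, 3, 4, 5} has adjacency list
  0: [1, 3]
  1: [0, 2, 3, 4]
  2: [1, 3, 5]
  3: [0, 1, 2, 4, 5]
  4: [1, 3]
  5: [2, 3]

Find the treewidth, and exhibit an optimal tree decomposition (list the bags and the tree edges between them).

Treewidth 2.
Bags: B1 = {1, 2, 3}  B2 = {1, 3, 4}  B3 = {0, 1, 3}  B4 = {2, 3, 5}
Tree: B1–B2, B2–B3, B1–B4

Every bag has size at most 3, so the width is 3 − 1 = 2 and tw(G) ≤ 2. For the lower bound, the 3 vertices {0, 1, 3} are pairwise adjacent, and any tree decomposition puts a clique entirely inside one bag — forcing width ≥ 2. Hence tw(G) = 2 exactly.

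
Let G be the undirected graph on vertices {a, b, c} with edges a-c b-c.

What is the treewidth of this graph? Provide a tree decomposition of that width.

Each bag holds 2 vertices, so the decomposition has width 1, which upper-bounds the treewidth. G has an edge, so its treewidth is at least 1. Therefore the treewidth is 1.

Treewidth 1.
One such decomposition:
Bags: B1 = {a, c}  B2 = {b, c}
Tree: B1–B2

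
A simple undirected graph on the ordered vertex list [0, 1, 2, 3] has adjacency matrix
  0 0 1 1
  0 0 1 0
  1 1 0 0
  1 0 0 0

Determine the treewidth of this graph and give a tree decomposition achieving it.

Each bag holds 2 vertices, so the decomposition has width 1, which upper-bounds the treewidth. Any graph with an edge has treewidth ≥ 1, and G has the edge 1–2. Therefore the treewidth is 1.

Treewidth 1.
Bags: B1 = {1, 2}  B2 = {0, 2}  B3 = {0, 3}
Tree: B1–B2, B2–B3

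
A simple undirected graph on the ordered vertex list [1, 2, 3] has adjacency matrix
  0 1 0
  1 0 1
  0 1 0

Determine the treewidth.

1

A width-1 tree decomposition is:
Bags: B1 = {1, 2}  B2 = {2, 3}
Tree: B1–B2
The largest bag has 2 vertices, giving width 1; this decomposition certifies tw(G) ≤ 1. Any graph with an edge has treewidth ≥ 1, and G has the edge 2–1. The upper and lower bounds meet at 1, so that is the treewidth.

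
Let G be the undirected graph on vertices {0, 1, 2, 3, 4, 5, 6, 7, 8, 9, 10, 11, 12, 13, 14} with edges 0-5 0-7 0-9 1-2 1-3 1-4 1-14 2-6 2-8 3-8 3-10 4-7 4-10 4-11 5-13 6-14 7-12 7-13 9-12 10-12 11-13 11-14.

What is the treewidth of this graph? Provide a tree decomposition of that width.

Treewidth 3.
Bags: B1 = {0, 5, 9, 13}  B2 = {0, 7, 9, 13}  B3 = {7, 9, 12, 13}  B4 = {7, 11, 12, 13}  B5 = {4, 7, 11, 12}  B6 = {4, 10, 11, 12}  B7 = {4, 10, 11, 14}  B8 = {1, 4, 10, 14}  B9 = {1, 3, 10, 14}  B10 = {1, 3, 6, 14}  B11 = {1, 2, 3, 6}  B12 = {2, 3, 6, 8}
Tree: B1–B2, B2–B3, B3–B4, B4–B5, B5–B6, B6–B7, B7–B8, B8–B9, B9–B10, B10–B11, B11–B12

Every bag has size at most 4, so the width is 4 − 1 = 3 and tw(G) ≤ 3. For the lower bound: the 4 vertex sets {0,5,9}, {13}, {7}, {4,10,11,12} are disjoint, each induces a connected subgraph, and every pair is joined by at least one edge of G. Contracting each set to a single vertex therefore yields K_{4} as a minor, and since treewidth is minor-monotone, tw(G) ≥ tw(K_{4}) = 3. Therefore the treewidth is 3.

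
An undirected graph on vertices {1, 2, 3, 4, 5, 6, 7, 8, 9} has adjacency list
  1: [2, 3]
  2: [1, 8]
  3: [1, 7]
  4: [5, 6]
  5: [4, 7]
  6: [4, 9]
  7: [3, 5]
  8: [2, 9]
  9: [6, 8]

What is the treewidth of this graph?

A width-2 tree decomposition is:
Bags: B1 = {2, 8, 9}  B2 = {2, 6, 9}  B3 = {2, 4, 6}  B4 = {2, 4, 5}  B5 = {2, 5, 7}  B6 = {2, 3, 7}  B7 = {1, 2, 3}
Tree: B1–B2, B2–B3, B3–B4, B4–B5, B5–B6, B6–B7
Each bag holds 3 vertices, so the decomposition has width 2, which upper-bounds the treewidth. For the lower bound, G contains the cycle 2–8–9–6–4–5–7–3–1–2, so G is not a forest; only forests have treewidth ≤ 1, hence tw(G) ≥ 2. Therefore the treewidth is 2.

2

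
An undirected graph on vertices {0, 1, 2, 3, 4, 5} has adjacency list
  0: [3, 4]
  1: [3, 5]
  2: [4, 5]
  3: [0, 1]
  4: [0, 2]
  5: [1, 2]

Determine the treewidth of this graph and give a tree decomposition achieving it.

Treewidth 2.
One such decomposition:
Bags: B1 = {1, 2, 5}  B2 = {1, 2, 4}  B3 = {0, 1, 4}  B4 = {0, 1, 3}
Tree: B1–B2, B2–B3, B3–B4

Every bag has size at most 3, so the width is 3 − 1 = 2 and tw(G) ≤ 2. The edges 1–5–2–4–0–3–1 form a cycle, so G is not a tree and its treewidth is at least 2. Therefore the treewidth is 2.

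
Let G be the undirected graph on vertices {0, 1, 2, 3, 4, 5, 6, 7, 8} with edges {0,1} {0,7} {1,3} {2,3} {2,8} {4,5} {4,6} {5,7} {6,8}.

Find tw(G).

A width-2 tree decomposition is:
Bags: B1 = {2, 3, 8}  B2 = {1, 3, 8}  B3 = {0, 1, 8}  B4 = {0, 7, 8}  B5 = {5, 7, 8}  B6 = {4, 5, 8}  B7 = {4, 6, 8}
Tree: B1–B2, B2–B3, B3–B4, B4–B5, B5–B6, B6–B7
Every bag has size at most 3, so the width is 3 − 1 = 2 and tw(G) ≤ 2. Since 8–2–3–1–0–7–5–4–6–8 is a cycle in G, G is not acyclic. Forests are exactly the graphs of treewidth ≤ 1, so tw(G) ≥ 2. Therefore the treewidth is 2.

2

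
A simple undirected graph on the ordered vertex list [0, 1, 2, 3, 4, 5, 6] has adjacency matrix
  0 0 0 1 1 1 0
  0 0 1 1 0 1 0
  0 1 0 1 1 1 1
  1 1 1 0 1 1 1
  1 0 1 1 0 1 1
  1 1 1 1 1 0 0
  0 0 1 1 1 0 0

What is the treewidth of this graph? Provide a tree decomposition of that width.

Each bag holds 4 vertices, so the decomposition has width 3, which upper-bounds the treewidth. On the other hand G contains the 4-clique {0, 3, 4, 5}. A clique must lie in a single bag of any decomposition, so no decomposition can have width below 3. Hence tw(G) = 3 exactly.

Treewidth 3.
One optimal decomposition is:
Bags: B1 = {2, 3, 4, 6}  B2 = {2, 3, 4, 5}  B3 = {0, 3, 4, 5}  B4 = {1, 2, 3, 5}
Tree: B1–B2, B2–B3, B2–B4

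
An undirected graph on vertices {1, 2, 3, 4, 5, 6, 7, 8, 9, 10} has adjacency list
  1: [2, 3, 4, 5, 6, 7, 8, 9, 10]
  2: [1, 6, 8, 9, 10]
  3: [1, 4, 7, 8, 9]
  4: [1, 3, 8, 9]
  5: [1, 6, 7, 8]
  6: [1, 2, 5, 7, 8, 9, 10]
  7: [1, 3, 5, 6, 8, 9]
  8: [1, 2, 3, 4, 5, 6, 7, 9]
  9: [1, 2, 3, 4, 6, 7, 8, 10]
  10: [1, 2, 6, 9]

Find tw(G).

4

A width-4 tree decomposition is:
Bags: B1 = {1, 2, 6, 8, 9}  B2 = {1, 6, 7, 8, 9}  B3 = {1, 5, 6, 7, 8}  B4 = {1, 3, 7, 8, 9}  B5 = {1, 2, 6, 9, 10}  B6 = {1, 3, 4, 8, 9}
Tree: B1–B2, B2–B3, B2–B4, B1–B5, B4–B6
Every bag has size at most 5, so the width is 5 − 1 = 4 and tw(G) ≤ 4. Conversely, {1, 2, 6, 8, 9} is a clique of size 5, and the vertices of any clique must share a bag in every tree decomposition; so some bag has ≥ 5 vertices and tw(G) ≥ 4. Therefore the treewidth is 4.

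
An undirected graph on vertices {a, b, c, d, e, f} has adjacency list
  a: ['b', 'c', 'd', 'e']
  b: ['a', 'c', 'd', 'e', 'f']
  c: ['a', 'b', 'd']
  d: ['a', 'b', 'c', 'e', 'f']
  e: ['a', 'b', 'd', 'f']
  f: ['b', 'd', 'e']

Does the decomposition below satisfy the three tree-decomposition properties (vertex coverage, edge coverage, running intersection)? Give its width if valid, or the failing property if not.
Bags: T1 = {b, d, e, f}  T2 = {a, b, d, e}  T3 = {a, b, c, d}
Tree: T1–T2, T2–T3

Checking the three conditions: (i) the bags cover all of {a, b, c, d, e, f}; (ii) for each edge, some bag contains both endpoints; (iii) the bags containing any fixed vertex form a subtree. All hold, so the decomposition is valid with width 4 − 1 = 3.

Yes; width 3.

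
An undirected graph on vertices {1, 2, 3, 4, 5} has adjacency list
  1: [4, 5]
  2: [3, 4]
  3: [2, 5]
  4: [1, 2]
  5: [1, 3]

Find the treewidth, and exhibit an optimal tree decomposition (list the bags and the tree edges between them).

Every bag has size at most 3, so the width is 3 − 1 = 2 and tw(G) ≤ 2. For the lower bound, G contains the cycle 3–5–1–4–2–3, so G is not a forest; only forests have treewidth ≤ 1, hence tw(G) ≥ 2. The upper and lower bounds meet at 2, so that is the treewidth.

Treewidth 2.
Bags: B1 = {1, 3, 5}  B2 = {1, 3, 4}  B3 = {2, 3, 4}
Tree: B1–B2, B2–B3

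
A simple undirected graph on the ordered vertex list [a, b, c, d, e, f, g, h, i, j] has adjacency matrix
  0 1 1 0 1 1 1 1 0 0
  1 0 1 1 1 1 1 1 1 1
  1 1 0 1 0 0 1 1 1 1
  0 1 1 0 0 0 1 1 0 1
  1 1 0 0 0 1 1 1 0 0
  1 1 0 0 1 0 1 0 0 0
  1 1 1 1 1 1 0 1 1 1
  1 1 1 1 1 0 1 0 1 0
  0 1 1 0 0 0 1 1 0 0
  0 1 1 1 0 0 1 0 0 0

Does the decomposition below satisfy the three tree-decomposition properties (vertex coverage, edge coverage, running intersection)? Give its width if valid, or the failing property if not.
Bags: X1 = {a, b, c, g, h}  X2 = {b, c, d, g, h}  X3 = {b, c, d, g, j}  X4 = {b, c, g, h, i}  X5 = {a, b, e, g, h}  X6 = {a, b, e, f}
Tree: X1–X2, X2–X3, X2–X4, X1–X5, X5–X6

No — edge (g,f) lies in no bag.

A tree decomposition must satisfy three properties: every vertex lies in some bag; for every edge, both endpoints lie together in some bag; and for every vertex, the bags containing it form a connected subtree. Here edge (g,f) lies in no bag, so the decomposition is invalid.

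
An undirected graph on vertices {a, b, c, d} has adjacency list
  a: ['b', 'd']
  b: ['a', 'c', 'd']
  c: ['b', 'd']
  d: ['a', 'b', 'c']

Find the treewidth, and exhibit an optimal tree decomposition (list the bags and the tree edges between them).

Treewidth 2.
Bags: B1 = {a, b, d}  B2 = {b, c, d}
Tree: B1–B2

Every bag has size at most 3, so the width is 3 − 1 = 2 and tw(G) ≤ 2. On the other hand G contains the 3-clique {b, c, d}. A clique must lie in a single bag of any decomposition, so no decomposition can have width below 2. Hence tw(G) = 2 exactly.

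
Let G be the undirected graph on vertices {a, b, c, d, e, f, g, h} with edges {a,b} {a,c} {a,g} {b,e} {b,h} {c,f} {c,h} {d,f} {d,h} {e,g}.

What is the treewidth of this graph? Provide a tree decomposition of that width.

Each bag holds 3 vertices, so the decomposition has width 2, which upper-bounds the treewidth. Since d–f–c–h–d is a cycle in G, G is not acyclic. Forests are exactly the graphs of treewidth ≤ 1, so tw(G) ≥ 2. Hence tw(G) = 2 exactly.

Treewidth 2.
One optimal decomposition is:
Bags: B1 = {d, f, h}  B2 = {c, f, h}  B3 = {b, c, h}  B4 = {a, b, c}  B5 = {a, b, e}  B6 = {a, e, g}
Tree: B1–B2, B2–B3, B3–B4, B4–B5, B5–B6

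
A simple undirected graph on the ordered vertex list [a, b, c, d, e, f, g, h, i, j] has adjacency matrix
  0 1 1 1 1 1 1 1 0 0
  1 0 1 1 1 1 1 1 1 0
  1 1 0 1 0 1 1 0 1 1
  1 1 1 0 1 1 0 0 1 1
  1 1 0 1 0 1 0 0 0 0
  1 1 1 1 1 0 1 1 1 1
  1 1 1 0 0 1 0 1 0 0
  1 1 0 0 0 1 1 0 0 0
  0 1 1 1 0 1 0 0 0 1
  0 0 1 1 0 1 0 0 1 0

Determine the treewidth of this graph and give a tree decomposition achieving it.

The largest bag has 5 vertices, giving width 4; this decomposition certifies tw(G) ≤ 4. Conversely, {c, d, f, i, j} is a clique of size 5, and the vertices of any clique must share a bag in every tree decomposition; so some bag has ≥ 5 vertices and tw(G) ≥ 4. The upper and lower bounds meet at 4, so that is the treewidth.

Treewidth 4.
One such decomposition:
Bags: B1 = {a, b, c, d, f}  B2 = {b, c, d, f, i}  B3 = {a, b, d, e, f}  B4 = {c, d, f, i, j}  B5 = {a, b, c, f, g}  B6 = {a, b, f, g, h}
Tree: B1–B2, B1–B3, B2–B4, B1–B5, B5–B6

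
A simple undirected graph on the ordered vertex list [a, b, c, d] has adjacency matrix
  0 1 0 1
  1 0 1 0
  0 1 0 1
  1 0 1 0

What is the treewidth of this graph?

A width-2 tree decomposition is:
Bags: B1 = {a, c, d}  B2 = {a, b, c}
Tree: B1–B2
The largest bag has 3 vertices, giving width 2; this decomposition certifies tw(G) ≤ 2. Since c–d–a–b–c is a cycle in G, G is not acyclic. Forests are exactly the graphs of treewidth ≤ 1, so tw(G) ≥ 2. Hence tw(G) = 2 exactly.

2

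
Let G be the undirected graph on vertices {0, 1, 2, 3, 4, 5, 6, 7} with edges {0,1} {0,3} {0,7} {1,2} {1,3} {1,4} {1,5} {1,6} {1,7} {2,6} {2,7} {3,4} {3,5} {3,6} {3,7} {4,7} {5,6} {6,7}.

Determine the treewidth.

3

A width-3 tree decomposition is:
Bags: B1 = {1, 3, 6, 7}  B2 = {0, 1, 3, 7}  B3 = {1, 2, 6, 7}  B4 = {1, 3, 4, 7}  B5 = {1, 3, 5, 6}
Tree: B1–B2, B1–B3, B2–B4, B1–B5
The largest bag has 4 vertices, giving width 3; this decomposition certifies tw(G) ≤ 3. Conversely, {1, 2, 6, 7} is a clique of size 4, and the vertices of any clique must share a bag in every tree decomposition; so some bag has ≥ 4 vertices and tw(G) ≥ 3. Hence tw(G) = 3 exactly.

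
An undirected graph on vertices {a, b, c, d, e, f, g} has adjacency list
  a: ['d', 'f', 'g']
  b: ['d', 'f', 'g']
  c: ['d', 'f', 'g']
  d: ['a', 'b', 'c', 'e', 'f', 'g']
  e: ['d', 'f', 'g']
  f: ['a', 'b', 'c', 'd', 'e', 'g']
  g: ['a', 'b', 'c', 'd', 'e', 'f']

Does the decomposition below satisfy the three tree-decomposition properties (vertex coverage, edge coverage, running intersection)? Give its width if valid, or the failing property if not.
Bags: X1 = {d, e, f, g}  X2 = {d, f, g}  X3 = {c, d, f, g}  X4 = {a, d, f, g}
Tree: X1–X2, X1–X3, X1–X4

No — vertex b appears in no bag.

A tree decomposition must satisfy three properties: every vertex lies in some bag; for every edge, both endpoints lie together in some bag; and for every vertex, the bags containing it form a connected subtree. Here vertex b appears in no bag, so the decomposition is invalid.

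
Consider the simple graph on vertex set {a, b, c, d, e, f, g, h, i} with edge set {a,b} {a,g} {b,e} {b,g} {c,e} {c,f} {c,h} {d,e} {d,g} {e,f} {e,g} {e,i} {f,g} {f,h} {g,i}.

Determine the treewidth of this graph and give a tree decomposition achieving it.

Treewidth 2.
One optimal decomposition is:
Bags: B1 = {d, e, g}  B2 = {e, f, g}  B3 = {e, g, i}  B4 = {c, e, f}  B5 = {b, e, g}  B6 = {a, b, g}  B7 = {c, f, h}
Tree: B1–B2, B2–B3, B2–B4, B1–B5, B5–B6, B4–B7

Every bag has size at most 3, so the width is 3 − 1 = 2 and tw(G) ≤ 2. On the other hand G contains the 3-clique {d, e, g}. A clique must lie in a single bag of any decomposition, so no decomposition can have width below 2. Combining the bounds, tw(G) = 2.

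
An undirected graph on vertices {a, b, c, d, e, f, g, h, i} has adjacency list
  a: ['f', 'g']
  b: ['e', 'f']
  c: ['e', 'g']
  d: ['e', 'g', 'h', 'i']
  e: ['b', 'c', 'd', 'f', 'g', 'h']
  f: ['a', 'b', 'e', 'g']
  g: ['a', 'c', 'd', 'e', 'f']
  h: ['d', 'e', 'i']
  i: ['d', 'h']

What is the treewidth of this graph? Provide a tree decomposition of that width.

The largest bag has 3 vertices, giving width 2; this decomposition certifies tw(G) ≤ 2. For the lower bound, the 3 vertices {d, e, g} are pairwise adjacent, and any tree decomposition puts a clique entirely inside one bag — forcing width ≥ 2. Hence tw(G) = 2 exactly.

Treewidth 2.
One optimal decomposition is:
Bags: B1 = {e, f, g}  B2 = {d, e, g}  B3 = {d, e, h}  B4 = {d, h, i}  B5 = {a, f, g}  B6 = {c, e, g}  B7 = {b, e, f}
Tree: B1–B2, B2–B3, B3–B4, B1–B5, B1–B6, B1–B7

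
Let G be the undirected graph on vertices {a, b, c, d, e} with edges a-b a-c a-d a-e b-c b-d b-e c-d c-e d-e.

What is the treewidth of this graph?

4

A width-4 tree decomposition is:
Bags: B1 = {a, b, c, d, e}
Tree: (single bag)
A single bag containing all 5 vertices is trivially a valid decomposition of width 4. On the other hand G contains the 5-clique {a, b, c, d, e}. A clique must lie in a single bag of any decomposition, so no decomposition can have width below 4. Hence tw(G) = 4 exactly.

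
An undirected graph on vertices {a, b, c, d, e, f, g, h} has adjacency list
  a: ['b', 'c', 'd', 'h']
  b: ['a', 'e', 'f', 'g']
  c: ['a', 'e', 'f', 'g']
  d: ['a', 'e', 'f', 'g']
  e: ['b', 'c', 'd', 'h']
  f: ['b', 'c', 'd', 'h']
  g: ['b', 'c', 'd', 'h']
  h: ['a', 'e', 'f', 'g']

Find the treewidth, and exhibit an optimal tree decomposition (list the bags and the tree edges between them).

Each bag holds 5 vertices, so the decomposition has width 4, which upper-bounds the treewidth. For the lower bound: the 5 vertex sets {d,g}, {e,h}, {b,f}, {c}, {a} are disjoint, each induces a connected subgraph, and every pair is joined by at least one edge of G. Contracting each set to a single vertex therefore yields K_{5} as a minor, and since treewidth is minor-monotone, tw(G) ≥ tw(K_{5}) = 4. The upper and lower bounds meet at 4, so that is the treewidth.

Treewidth 4.
One such decomposition:
Bags: B1 = {b, c, d, g, h}  B2 = {b, c, d, e, h}  B3 = {b, c, d, f, h}  B4 = {a, b, c, d, h}
Tree: B1–B2, B2–B3, B3–B4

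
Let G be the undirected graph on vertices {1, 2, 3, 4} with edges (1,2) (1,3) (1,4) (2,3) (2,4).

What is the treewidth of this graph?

A width-2 tree decomposition is:
Bags: B1 = {1, 2, 3}  B2 = {1, 2, 4}
Tree: B1–B2
The largest bag has 3 vertices, giving width 2; this decomposition certifies tw(G) ≤ 2. Conversely, {1, 2, 3} is a clique of size 3, and the vertices of any clique must share a bag in every tree decomposition; so some bag has ≥ 3 vertices and tw(G) ≥ 2. Therefore the treewidth is 2.

2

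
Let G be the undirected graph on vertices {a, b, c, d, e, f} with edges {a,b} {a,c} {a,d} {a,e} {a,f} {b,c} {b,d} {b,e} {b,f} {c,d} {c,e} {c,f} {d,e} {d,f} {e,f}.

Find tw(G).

5

A width-5 tree decomposition is:
Bags: B1 = {a, b, c, d, e, f}
Tree: (single bag)
With just one bag of size 6, the width is 6 − 1 = 5, so tw(G) ≤ 5. Conversely, {a, b, c, d, e, f} is a clique of size 6, and the vertices of any clique must share a bag in every tree decomposition; so some bag has ≥ 6 vertices and tw(G) ≥ 5. Therefore the treewidth is 5.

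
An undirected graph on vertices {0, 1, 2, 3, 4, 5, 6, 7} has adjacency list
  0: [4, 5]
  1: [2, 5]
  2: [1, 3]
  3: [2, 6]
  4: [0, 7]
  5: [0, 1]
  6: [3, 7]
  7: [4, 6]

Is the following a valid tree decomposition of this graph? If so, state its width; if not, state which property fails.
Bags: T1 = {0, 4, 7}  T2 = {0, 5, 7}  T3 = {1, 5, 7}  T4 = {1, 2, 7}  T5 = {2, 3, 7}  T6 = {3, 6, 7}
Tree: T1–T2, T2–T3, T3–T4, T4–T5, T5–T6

Yes; width 2.

Vertex coverage: the bags together contain {0, 1, 2, 3, 4, 5, 6, 7}, the full vertex set. Edge coverage: each edge of G has both endpoints in at least one bag. Running intersection: for every vertex, the bags containing it form a connected subtree. All three properties hold, so this is a valid tree decomposition of width max|bag| − 1 = 2, and hence tw(G) ≤ 2.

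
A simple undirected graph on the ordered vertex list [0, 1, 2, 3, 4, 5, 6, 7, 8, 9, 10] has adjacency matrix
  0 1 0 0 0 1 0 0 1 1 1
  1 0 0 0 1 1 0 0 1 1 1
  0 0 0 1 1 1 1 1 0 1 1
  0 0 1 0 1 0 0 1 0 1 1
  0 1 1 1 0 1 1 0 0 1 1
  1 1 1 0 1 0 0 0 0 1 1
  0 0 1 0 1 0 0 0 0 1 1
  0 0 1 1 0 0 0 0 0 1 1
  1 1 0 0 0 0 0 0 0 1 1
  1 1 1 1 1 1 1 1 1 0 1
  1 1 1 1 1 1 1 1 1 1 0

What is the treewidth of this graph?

4

A width-4 tree decomposition is:
Bags: B1 = {2, 3, 4, 9, 10}  B2 = {2, 4, 5, 9, 10}  B3 = {1, 4, 5, 9, 10}  B4 = {0, 1, 5, 9, 10}  B5 = {2, 4, 6, 9, 10}  B6 = {2, 3, 7, 9, 10}  B7 = {0, 1, 8, 9, 10}
Tree: B1–B2, B2–B3, B3–B4, B2–B5, B1–B6, B4–B7
The largest bag has 5 vertices, giving width 4; this decomposition certifies tw(G) ≤ 4. On the other hand G contains the 5-clique {0, 1, 8, 9, 10}. A clique must lie in a single bag of any decomposition, so no decomposition can have width below 4. The upper and lower bounds meet at 4, so that is the treewidth.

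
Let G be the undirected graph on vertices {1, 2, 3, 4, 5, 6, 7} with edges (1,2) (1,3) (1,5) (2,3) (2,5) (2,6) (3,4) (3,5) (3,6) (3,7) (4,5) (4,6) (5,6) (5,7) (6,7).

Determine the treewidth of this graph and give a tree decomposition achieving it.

The largest bag has 4 vertices, giving width 3; this decomposition certifies tw(G) ≤ 3. On the other hand G contains the 4-clique {1, 2, 3, 5}. A clique must lie in a single bag of any decomposition, so no decomposition can have width below 3. Therefore the treewidth is 3.

Treewidth 3.
One optimal decomposition is:
Bags: B1 = {1, 2, 3, 5}  B2 = {2, 3, 5, 6}  B3 = {3, 5, 6, 7}  B4 = {3, 4, 5, 6}
Tree: B1–B2, B2–B3, B2–B4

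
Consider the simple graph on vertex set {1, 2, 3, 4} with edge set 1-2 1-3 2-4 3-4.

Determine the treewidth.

2

A width-2 tree decomposition is:
Bags: B1 = {1, 3, 4}  B2 = {1, 2, 4}
Tree: B1–B2
Every bag has size at most 3, so the width is 3 − 1 = 2 and tw(G) ≤ 2. The edges 1–3–4–2–1 form a cycle, so G is not a tree and its treewidth is at least 2. The upper and lower bounds meet at 2, so that is the treewidth.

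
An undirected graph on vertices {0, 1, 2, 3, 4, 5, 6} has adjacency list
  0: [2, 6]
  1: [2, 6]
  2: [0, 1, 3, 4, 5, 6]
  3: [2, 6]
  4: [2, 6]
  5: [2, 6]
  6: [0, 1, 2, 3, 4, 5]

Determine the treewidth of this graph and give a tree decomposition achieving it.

Treewidth 2.
One optimal decomposition is:
Bags: B1 = {1, 2, 6}  B2 = {2, 3, 6}  B3 = {0, 2, 6}  B4 = {2, 5, 6}  B5 = {2, 4, 6}
Tree: B1–B2, B2–B3, B1–B4, B1–B5

Every bag has size at most 3, so the width is 3 − 1 = 2 and tw(G) ≤ 2. Conversely, {0, 2, 6} is a clique of size 3, and the vertices of any clique must share a bag in every tree decomposition; so some bag has ≥ 3 vertices and tw(G) ≥ 2. Combining the bounds, tw(G) = 2.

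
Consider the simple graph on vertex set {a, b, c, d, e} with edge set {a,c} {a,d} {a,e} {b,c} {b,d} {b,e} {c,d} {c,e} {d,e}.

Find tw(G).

A width-3 tree decomposition is:
Bags: B1 = {a, c, d, e}  B2 = {b, c, d, e}
Tree: B1–B2
Every bag has size at most 4, so the width is 4 − 1 = 3 and tw(G) ≤ 3. Conversely, {a, c, d, e} is a clique of size 4, and the vertices of any clique must share a bag in every tree decomposition; so some bag has ≥ 4 vertices and tw(G) ≥ 3. Therefore the treewidth is 3.

3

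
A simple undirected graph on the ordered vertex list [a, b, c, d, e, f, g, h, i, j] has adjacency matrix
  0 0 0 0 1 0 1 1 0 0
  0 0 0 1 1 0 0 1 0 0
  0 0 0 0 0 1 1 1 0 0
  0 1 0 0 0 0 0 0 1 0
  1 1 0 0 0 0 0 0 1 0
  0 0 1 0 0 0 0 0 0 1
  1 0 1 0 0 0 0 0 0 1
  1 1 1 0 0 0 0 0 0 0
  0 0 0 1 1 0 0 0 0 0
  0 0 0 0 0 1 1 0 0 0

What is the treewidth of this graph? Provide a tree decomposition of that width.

Every bag has size at most 3, so the width is 3 − 1 = 2 and tw(G) ≤ 2. Since d–i–e–b–d is a cycle in G, G is not acyclic. Forests are exactly the graphs of treewidth ≤ 1, so tw(G) ≥ 2. Hence tw(G) = 2 exactly.

Treewidth 2.
Bags: B1 = {b, d, i}  B2 = {b, e, i}  B3 = {b, e, h}  B4 = {a, e, h}  B5 = {a, c, h}  B6 = {a, c, g}  B7 = {c, f, g}  B8 = {f, g, j}
Tree: B1–B2, B2–B3, B3–B4, B4–B5, B5–B6, B6–B7, B7–B8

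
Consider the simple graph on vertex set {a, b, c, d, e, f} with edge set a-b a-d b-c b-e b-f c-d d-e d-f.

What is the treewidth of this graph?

A width-2 tree decomposition is:
Bags: B1 = {b, d, f}  B2 = {a, b, d}  B3 = {b, c, d}  B4 = {b, d, e}
Tree: B1–B2, B2–B3, B3–B4
Every bag has size at most 3, so the width is 3 − 1 = 2 and tw(G) ≤ 2. Since f–d–a–b–f is a cycle in G, G is not acyclic. Forests are exactly the graphs of treewidth ≤ 1, so tw(G) ≥ 2. Combining the bounds, tw(G) = 2.

2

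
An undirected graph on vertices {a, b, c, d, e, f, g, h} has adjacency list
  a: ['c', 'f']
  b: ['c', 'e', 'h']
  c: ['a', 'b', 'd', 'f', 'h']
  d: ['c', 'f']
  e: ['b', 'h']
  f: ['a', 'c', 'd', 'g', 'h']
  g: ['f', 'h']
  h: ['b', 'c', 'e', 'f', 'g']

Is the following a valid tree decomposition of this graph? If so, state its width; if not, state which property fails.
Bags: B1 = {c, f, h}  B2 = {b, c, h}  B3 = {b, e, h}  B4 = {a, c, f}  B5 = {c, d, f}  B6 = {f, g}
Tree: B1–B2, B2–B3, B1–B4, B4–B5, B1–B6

No — edge (h,g) lies in no bag.

A tree decomposition must satisfy three properties: every vertex lies in some bag; for every edge, both endpoints lie together in some bag; and for every vertex, the bags containing it form a connected subtree. Here edge (h,g) lies in no bag, so the decomposition is invalid.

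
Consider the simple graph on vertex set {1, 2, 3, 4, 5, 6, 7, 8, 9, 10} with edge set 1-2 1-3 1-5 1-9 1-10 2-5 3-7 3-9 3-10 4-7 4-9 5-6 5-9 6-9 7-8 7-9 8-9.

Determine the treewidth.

A width-2 tree decomposition is:
Bags: B1 = {1, 3, 9}  B2 = {1, 5, 9}  B3 = {1, 2, 5}  B4 = {3, 7, 9}  B5 = {1, 3, 10}  B6 = {4, 7, 9}  B7 = {7, 8, 9}  B8 = {5, 6, 9}
Tree: B1–B2, B2–B3, B1–B4, B1–B5, B4–B6, B4–B7, B2–B8
The largest bag has 3 vertices, giving width 2; this decomposition certifies tw(G) ≤ 2. On the other hand G contains the 3-clique {1, 3, 9}. A clique must lie in a single bag of any decomposition, so no decomposition can have width below 2. Combining the bounds, tw(G) = 2.

2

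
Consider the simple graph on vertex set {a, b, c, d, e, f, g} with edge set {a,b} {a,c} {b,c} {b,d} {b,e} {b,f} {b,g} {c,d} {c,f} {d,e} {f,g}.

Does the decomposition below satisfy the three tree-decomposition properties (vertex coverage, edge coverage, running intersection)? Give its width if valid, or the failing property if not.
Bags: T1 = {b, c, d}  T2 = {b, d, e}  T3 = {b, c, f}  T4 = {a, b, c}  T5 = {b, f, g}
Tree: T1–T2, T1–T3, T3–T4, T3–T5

Yes; width 2.

Every vertex of G appears in some bag (union = {a, b, c, d, e, f, g}); every edge is covered by a bag; and for each vertex v the set of bags containing v is connected in the bag tree. The decomposition is therefore valid. The largest bag has 3 vertices, so the width is 2.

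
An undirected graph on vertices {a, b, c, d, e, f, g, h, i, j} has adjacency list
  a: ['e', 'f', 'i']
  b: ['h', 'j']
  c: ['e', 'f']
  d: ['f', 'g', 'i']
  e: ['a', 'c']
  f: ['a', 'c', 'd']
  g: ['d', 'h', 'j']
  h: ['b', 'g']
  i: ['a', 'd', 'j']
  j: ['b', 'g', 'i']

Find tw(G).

2

A width-2 tree decomposition is:
Bags: B1 = {a, c, e}  B2 = {a, c, f}  B3 = {a, f, i}  B4 = {d, f, i}  B5 = {d, i, j}  B6 = {d, g, j}  B7 = {b, g, j}  B8 = {b, g, h}
Tree: B1–B2, B2–B3, B3–B4, B4–B5, B5–B6, B6–B7, B7–B8
Every bag has size at most 3, so the width is 3 − 1 = 2 and tw(G) ≤ 2. For the lower bound, G contains the cycle e–c–f–a–e, so G is not a forest; only forests have treewidth ≤ 1, hence tw(G) ≥ 2. The upper and lower bounds meet at 2, so that is the treewidth.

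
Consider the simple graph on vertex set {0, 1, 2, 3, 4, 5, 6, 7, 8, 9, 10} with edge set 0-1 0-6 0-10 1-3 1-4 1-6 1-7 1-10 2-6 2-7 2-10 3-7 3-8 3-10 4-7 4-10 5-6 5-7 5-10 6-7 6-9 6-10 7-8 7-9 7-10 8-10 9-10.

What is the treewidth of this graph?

A width-3 tree decomposition is:
Bags: B1 = {1, 6, 7, 10}  B2 = {5, 6, 7, 10}  B3 = {6, 7, 9, 10}  B4 = {1, 4, 7, 10}  B5 = {2, 6, 7, 10}  B6 = {0, 1, 6, 10}  B7 = {1, 3, 7, 10}  B8 = {3, 7, 8, 10}
Tree: B1–B2, B1–B3, B1–B4, B2–B5, B1–B6, B1–B7, B7–B8
The largest bag has 4 vertices, giving width 3; this decomposition certifies tw(G) ≤ 3. Conversely, {0, 1, 6, 10} is a clique of size 4, and the vertices of any clique must share a bag in every tree decomposition; so some bag has ≥ 4 vertices and tw(G) ≥ 3. Combining the bounds, tw(G) = 3.

3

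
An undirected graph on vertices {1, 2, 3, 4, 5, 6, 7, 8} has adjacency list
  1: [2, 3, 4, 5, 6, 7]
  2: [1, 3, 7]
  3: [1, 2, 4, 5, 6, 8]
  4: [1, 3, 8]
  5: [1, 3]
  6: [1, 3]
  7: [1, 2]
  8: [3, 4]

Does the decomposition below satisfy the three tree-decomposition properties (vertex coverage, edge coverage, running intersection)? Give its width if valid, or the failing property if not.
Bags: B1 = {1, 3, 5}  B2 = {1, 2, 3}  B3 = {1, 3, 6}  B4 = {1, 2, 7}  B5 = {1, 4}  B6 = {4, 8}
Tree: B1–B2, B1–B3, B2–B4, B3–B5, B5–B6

A tree decomposition must satisfy three properties: every vertex lies in some bag; for every edge, both endpoints lie together in some bag; and for every vertex, the bags containing it form a connected subtree. Here edge (3,4) lies in no bag, so the decomposition is invalid.

No — edge (3,4) lies in no bag.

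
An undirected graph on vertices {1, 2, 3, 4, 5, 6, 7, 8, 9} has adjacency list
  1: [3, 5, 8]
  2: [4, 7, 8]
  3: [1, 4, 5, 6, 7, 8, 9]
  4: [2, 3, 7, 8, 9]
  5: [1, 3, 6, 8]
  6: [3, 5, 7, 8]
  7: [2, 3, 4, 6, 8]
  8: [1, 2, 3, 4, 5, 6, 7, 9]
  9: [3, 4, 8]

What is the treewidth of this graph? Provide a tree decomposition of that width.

Treewidth 3.
One such decomposition:
Bags: B1 = {3, 4, 8, 9}  B2 = {3, 4, 7, 8}  B3 = {3, 6, 7, 8}  B4 = {3, 5, 6, 8}  B5 = {1, 3, 5, 8}  B6 = {2, 4, 7, 8}
Tree: B1–B2, B2–B3, B3–B4, B4–B5, B2–B6

Every bag has size at most 4, so the width is 4 − 1 = 3 and tw(G) ≤ 3. On the other hand G contains the 4-clique {2, 4, 7, 8}. A clique must lie in a single bag of any decomposition, so no decomposition can have width below 3. Combining the bounds, tw(G) = 3.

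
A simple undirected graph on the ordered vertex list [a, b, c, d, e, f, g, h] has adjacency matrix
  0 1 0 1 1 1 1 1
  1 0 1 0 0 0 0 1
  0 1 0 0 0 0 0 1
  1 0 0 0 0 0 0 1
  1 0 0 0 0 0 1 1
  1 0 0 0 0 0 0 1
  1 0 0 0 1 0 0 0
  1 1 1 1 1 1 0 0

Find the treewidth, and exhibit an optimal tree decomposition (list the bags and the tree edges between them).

The largest bag has 3 vertices, giving width 2; this decomposition certifies tw(G) ≤ 2. Conversely, {a, e, g} is a clique of size 3, and the vertices of any clique must share a bag in every tree decomposition; so some bag has ≥ 3 vertices and tw(G) ≥ 2. Hence tw(G) = 2 exactly.

Treewidth 2.
Bags: B1 = {b, c, h}  B2 = {a, b, h}  B3 = {a, d, h}  B4 = {a, f, h}  B5 = {a, e, h}  B6 = {a, e, g}
Tree: B1–B2, B2–B3, B3–B4, B4–B5, B5–B6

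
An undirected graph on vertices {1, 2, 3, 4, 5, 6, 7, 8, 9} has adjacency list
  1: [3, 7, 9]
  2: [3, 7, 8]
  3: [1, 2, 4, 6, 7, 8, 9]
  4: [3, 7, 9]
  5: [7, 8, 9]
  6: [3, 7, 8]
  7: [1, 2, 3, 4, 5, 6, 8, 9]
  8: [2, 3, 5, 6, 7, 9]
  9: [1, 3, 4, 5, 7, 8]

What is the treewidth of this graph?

A width-3 tree decomposition is:
Bags: B1 = {2, 3, 7, 8}  B2 = {3, 7, 8, 9}  B3 = {3, 4, 7, 9}  B4 = {5, 7, 8, 9}  B5 = {1, 3, 7, 9}  B6 = {3, 6, 7, 8}
Tree: B1–B2, B2–B3, B2–B4, B2–B5, B1–B6
Each bag holds 4 vertices, so the decomposition has width 3, which upper-bounds the treewidth. On the other hand G contains the 4-clique {3, 7, 8, 9}. A clique must lie in a single bag of any decomposition, so no decomposition can have width below 3. The upper and lower bounds meet at 3, so that is the treewidth.

3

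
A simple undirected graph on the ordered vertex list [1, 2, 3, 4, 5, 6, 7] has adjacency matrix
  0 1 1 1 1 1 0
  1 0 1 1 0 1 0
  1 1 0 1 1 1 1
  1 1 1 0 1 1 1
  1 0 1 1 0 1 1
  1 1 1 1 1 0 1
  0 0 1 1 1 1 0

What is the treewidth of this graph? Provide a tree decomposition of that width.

Each bag holds 5 vertices, so the decomposition has width 4, which upper-bounds the treewidth. For the lower bound, the 5 vertices {1, 2, 3, 4, 6} are pairwise adjacent, and any tree decomposition puts a clique entirely inside one bag — forcing width ≥ 4. The upper and lower bounds meet at 4, so that is the treewidth.

Treewidth 4.
One optimal decomposition is:
Bags: B1 = {1, 3, 4, 5, 6}  B2 = {1, 2, 3, 4, 6}  B3 = {3, 4, 5, 6, 7}
Tree: B1–B2, B1–B3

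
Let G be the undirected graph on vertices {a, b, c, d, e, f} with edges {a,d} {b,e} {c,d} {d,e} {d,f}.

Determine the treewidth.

1

A width-1 tree decomposition is:
Bags: B1 = {d, f}  B2 = {d, e}  B3 = {b, e}  B4 = {c, d}  B5 = {a, d}
Tree: B1–B2, B2–B3, B2–B4, B1–B5
Each bag holds 2 vertices, so the decomposition has width 1, which upper-bounds the treewidth. Any graph with an edge has treewidth ≥ 1, and G has the edge f–d. The upper and lower bounds meet at 1, so that is the treewidth.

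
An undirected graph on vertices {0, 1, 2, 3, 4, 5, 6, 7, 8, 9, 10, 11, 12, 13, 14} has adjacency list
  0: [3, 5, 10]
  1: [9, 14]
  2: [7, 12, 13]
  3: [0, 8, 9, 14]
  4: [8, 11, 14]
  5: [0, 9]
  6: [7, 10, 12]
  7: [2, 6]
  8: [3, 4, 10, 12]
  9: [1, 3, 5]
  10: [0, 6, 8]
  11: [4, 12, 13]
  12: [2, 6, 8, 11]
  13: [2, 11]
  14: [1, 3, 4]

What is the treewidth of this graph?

3

A width-3 tree decomposition is:
Bags: B1 = {2, 6, 7, 13}  B2 = {2, 6, 12, 13}  B3 = {6, 11, 12, 13}  B4 = {6, 10, 11, 12}  B5 = {8, 10, 11, 12}  B6 = {4, 8, 10, 11}  B7 = {0, 4, 8, 10}  B8 = {0, 3, 4, 8}  B9 = {0, 3, 4, 14}  B10 = {0, 3, 5, 14}  B11 = {3, 5, 9, 14}  B12 = {1, 5, 9, 14}
Tree: B1–B2, B2–B3, B3–B4, B4–B5, B5–B6, B6–B7, B7–B8, B8–B9, B9–B10, B10–B11, B11–B12
The largest bag has 4 vertices, giving width 3; this decomposition certifies tw(G) ≤ 3. For the lower bound: the 4 vertex sets {2,7,13}, {6}, {12}, {4,8,10,11} are disjoint, each induces a connected subgraph, and every pair is joined by at least one edge of G. Contracting each set to a single vertex therefore yields K_{4} as a minor, and since treewidth is minor-monotone, tw(G) ≥ tw(K_{4}) = 3. Combining the bounds, tw(G) = 3.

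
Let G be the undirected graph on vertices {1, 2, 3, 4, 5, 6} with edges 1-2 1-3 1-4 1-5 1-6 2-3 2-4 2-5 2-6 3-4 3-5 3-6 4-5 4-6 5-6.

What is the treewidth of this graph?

5

A width-5 tree decomposition is:
Bags: B1 = {1, 2, 3, 4, 5, 6}
Tree: (single bag)
With just one bag of size 6, the width is 6 − 1 = 5, so tw(G) ≤ 5. On the other hand G contains the 6-clique {1, 2, 3, 4, 5, 6}. A clique must lie in a single bag of any decomposition, so no decomposition can have width below 5. Combining the bounds, tw(G) = 5.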